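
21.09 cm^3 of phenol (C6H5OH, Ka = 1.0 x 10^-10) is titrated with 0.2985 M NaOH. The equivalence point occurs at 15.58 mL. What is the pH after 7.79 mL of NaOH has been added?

7.79 mL is exactly half the equivalence volume (15.58/2), i.e. the half-equivalence point.
There, n(HA) = n(A^-), so pH = pKa = -log(1.0 x 10^-10) = 10.00.

10.00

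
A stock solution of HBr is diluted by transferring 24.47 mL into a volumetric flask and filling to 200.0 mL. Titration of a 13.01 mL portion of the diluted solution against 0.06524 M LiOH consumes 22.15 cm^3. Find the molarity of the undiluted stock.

0.908 M

n(LiOH) = 0.06524 x 0.02215 = 0.001445 mol.
n(HBr) in the aliquot = 0.001445 mol.
[diluted HBr] = 0.001445 / 0.01301 = 0.1111 M.
Dilution factor = 200.0/24.47 = 8.173, so [stock] = 0.1111 x 8.173 = 0.908 M.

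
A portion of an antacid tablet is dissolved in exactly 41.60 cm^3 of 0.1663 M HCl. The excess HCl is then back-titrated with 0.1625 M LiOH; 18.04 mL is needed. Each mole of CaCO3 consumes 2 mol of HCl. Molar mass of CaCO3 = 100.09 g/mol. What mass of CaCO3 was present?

0.200 g

Total n(HCl) added = 0.1663 x 0.04160 = 0.006918 mol.
n(LiOH) used = 0.1625 x 0.01804 = 0.002931 mol, which equals the excess n(HCl).
So n(HCl) consumed by the sample = 0.006918 - 0.002931 = 0.003987 mol.
n(CaCO3) = 0.003987 / 2 = 0.001993 mol.
mass = 0.001993 mol x 100.09 g/mol = 0.200 g.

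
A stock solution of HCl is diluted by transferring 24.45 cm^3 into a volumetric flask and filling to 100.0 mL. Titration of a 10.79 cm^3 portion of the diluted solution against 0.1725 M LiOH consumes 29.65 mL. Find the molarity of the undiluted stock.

n(LiOH) = 0.1725 x 0.02965 = 0.005115 mol.
n(HCl) in the aliquot = 0.005115 mol.
[diluted HCl] = 0.005115 / 0.01079 = 0.4740 M.
Dilution factor = 100.0/24.45 = 4.090, so [stock] = 0.4740 x 4.090 = 1.94 M.

1.94 M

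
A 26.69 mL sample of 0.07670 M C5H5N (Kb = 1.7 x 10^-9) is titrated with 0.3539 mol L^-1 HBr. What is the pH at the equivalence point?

n(C5H5N) = 0.07670 x 0.02669 = 0.002047 mol; V(HBr) at equivalence = 0.002047/0.3539 = 0.005784 L.
At equivalence the base is fully converted to C5H5NH+; total volume = 0.03247 L, so [C5H5NH+] = 0.002047/0.03247 = 0.06304 M.
Ka(C5H5NH+) = Kw/Kb = 1.0e-14 / 1.7 x 10^-9 = 5.88e-6.
[H^+] = sqrt(Ka x [C5H5NH+]) = sqrt(5.88e-6 x 0.06304) = 0.000609 M.
pH = -log(0.000609) = 3.22.

3.22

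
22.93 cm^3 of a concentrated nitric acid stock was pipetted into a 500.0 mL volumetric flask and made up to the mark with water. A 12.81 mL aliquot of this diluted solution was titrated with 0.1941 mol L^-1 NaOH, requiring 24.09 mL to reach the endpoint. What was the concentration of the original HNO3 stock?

n(NaOH) = 0.1941 x 0.02409 = 0.004676 mol.
n(HNO3) in the aliquot = 0.004676 mol.
[diluted HNO3] = 0.004676 / 0.01281 = 0.3650 M.
Dilution factor = 500.0/22.93 = 21.81, so [stock] = 0.3650 x 21.81 = 7.96 M.

7.96 M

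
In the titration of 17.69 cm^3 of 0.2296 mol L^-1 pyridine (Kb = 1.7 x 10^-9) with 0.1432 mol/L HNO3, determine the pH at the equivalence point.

3.14

n(C5H5N) = 0.2296 x 0.01769 = 0.004062 mol; V(HNO3) at equivalence = 0.004062/0.1432 = 0.02836 L.
At equivalence the base is fully converted to C5H5NH+; total volume = 0.04605 L, so [C5H5NH+] = 0.004062/0.04605 = 0.08819 M.
Ka(C5H5NH+) = Kw/Kb = 1.0e-14 / 1.7 x 10^-9 = 5.88e-6.
[H^+] = sqrt(Ka x [C5H5NH+]) = sqrt(5.88e-6 x 0.08819) = 0.000720 M.
pH = -log(0.000720) = 3.14.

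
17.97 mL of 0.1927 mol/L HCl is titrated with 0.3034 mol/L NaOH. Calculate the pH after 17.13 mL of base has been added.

12.69

n(acid) = 0.1927 x 0.01797 = 0.003463 mol; n(NaOH) added = 0.3034 x 0.01713 = 0.005197 mol.
Base is in excess by 0.005197 - 0.003463 = 0.001734 mol in a total volume of 0.03510 L.
[OH^-] = 0.001734/0.03510 = 0.04941 M, so pOH = 1.31 and pH = 14.00 - 1.31 = 12.69.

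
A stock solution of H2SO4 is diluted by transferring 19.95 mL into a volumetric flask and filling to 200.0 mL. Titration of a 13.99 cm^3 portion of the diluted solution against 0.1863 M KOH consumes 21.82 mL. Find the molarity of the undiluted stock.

n(KOH) = 0.1863 x 0.02182 = 0.004065 mol.
n(H2SO4) in the aliquot = 0.004065 x 1/2 = 0.002033 mol.
[diluted H2SO4] = 0.002033 / 0.01399 = 0.1453 M.
Dilution factor = 200.0/19.95 = 10.03, so [stock] = 0.1453 x 10.03 = 1.46 M.

1.46 M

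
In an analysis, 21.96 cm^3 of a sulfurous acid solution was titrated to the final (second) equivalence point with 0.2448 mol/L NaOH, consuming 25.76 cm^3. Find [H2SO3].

0.144 M

n(NaOH) = 0.2448 x 0.02576 = 0.006306 mol.
At the final (second) equivalence point, 2 mol OH^- react per mol H2SO3, so n(H2SO3) = 0.006306 / 2 = 0.003153 mol.
[H2SO3] = 0.003153 / 0.02196 L = 0.144 M.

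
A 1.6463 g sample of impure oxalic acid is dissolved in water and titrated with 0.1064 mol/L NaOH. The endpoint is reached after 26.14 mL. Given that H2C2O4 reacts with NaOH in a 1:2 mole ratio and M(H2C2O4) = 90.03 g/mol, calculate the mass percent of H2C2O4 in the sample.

7.60%

n(NaOH) = 0.1064 x 0.02614 = 0.002781 mol.
n(H2C2O4) = 0.002781 / 2 = 0.001391 mol.
mass of H2C2O4 = 0.001391 x 90.03 = 0.1252 g.
% purity = 0.1252 / 1.6463 x 100 = 7.60%.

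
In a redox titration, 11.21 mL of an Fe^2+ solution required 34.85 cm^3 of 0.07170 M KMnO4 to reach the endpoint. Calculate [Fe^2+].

1.11 M

n(KMnO4) = 0.07170 x 0.03485 = 0.002499 mol.
From the balanced equation, 1 mol KMnO4 reacts with 5 mol Fe^2+, so n(Fe^2+) = 0.002499 x 5/1 = 0.01249 mol.
[Fe^2+] = 0.01249 / 0.01121 L = 1.11 M.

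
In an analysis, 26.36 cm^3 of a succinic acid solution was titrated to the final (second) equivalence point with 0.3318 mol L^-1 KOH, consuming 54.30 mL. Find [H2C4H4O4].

n(KOH) = 0.3318 x 0.05430 = 0.01802 mol.
At the final (second) equivalence point, 2 mol OH^- react per mol H2C4H4O4, so n(H2C4H4O4) = 0.01802 / 2 = 0.009008 mol.
[H2C4H4O4] = 0.009008 / 0.02636 L = 0.342 M.

0.342 M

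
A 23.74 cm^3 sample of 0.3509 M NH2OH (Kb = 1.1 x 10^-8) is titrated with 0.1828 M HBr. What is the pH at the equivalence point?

3.48

n(NH2OH) = 0.3509 x 0.02374 = 0.008330 mol; V(HBr) at equivalence = 0.008330/0.1828 = 0.04557 L.
At equivalence the base is fully converted to NH3OH+; total volume = 0.06931 L, so [NH3OH+] = 0.008330/0.06931 = 0.1202 M.
Ka(NH3OH+) = Kw/Kb = 1.0e-14 / 1.1 x 10^-8 = 9.09e-7.
[H^+] = sqrt(Ka x [NH3OH+]) = sqrt(9.09e-7 x 0.1202) = 0.000331 M.
pH = -log(0.000331) = 3.48.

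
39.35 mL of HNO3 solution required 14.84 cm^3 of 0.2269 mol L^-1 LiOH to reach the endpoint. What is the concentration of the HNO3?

0.0856 M

n(LiOH) delivered = 0.2269 x 0.01484 = 0.003367 mol.
For a 1:1 reaction, n(HNO3) = 0.003367 mol.
[HNO3] = 0.003367 mol / 0.03935 L = 0.0856 M.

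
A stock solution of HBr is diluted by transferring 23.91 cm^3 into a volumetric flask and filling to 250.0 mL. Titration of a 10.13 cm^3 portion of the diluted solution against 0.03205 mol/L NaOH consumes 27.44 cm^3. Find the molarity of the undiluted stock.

n(NaOH) = 0.03205 x 0.02744 = 0.0008795 mol.
n(HBr) in the aliquot = 0.0008795 mol.
[diluted HBr] = 0.0008795 / 0.01013 = 0.08682 M.
Dilution factor = 250.0/23.91 = 10.46, so [stock] = 0.08682 x 10.46 = 0.908 M.

0.908 M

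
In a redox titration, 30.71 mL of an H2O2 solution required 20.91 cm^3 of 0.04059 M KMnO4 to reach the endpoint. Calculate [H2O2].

n(KMnO4) = 0.04059 x 0.02091 = 0.0008487 mol.
From the balanced equation, 2 mol KMnO4 reacts with 5 mol H2O2, so n(H2O2) = 0.0008487 x 5/2 = 0.002122 mol.
[H2O2] = 0.002122 / 0.03071 L = 0.0691 M.

0.0691 M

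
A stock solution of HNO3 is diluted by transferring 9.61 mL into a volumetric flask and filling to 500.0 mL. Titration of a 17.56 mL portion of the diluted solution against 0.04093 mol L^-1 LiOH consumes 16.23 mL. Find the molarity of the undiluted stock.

n(LiOH) = 0.04093 x 0.01623 = 0.0006643 mol.
n(HNO3) in the aliquot = 0.0006643 mol.
[diluted HNO3] = 0.0006643 / 0.01756 = 0.03783 M.
Dilution factor = 500.0/9.610 = 52.03, so [stock] = 0.03783 x 52.03 = 1.97 M.

1.97 M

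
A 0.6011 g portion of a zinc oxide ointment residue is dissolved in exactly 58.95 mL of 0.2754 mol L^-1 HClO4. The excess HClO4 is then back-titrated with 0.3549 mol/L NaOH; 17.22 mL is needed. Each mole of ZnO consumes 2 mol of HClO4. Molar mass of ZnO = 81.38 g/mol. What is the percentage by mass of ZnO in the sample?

68.5%

Total n(HClO4) added = 0.2754 x 0.05895 = 0.01623 mol.
n(NaOH) used = 0.3549 x 0.01722 = 0.006111 mol, which equals the excess n(HClO4).
So n(HClO4) consumed by the sample = 0.01623 - 0.006111 = 0.01012 mol.
n(ZnO) = 0.01012 / 2 = 0.005062 mol.
mass ZnO = 0.005062 x 81.38 = 0.4119 g, so %ZnO = 0.4119/0.6011 x 100 = 68.5%.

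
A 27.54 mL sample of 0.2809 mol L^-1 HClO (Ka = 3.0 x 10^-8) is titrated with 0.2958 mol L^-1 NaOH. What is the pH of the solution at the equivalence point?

n(HClO) = 0.2809 x 0.02754 = 0.007736 mol; V(NaOH) at equivalence = 0.007736/0.2958 = 0.02615 L.
At equivalence all the acid is converted to ClO-; total volume = 0.02754 + 0.02615 = 0.05369 L, so [ClO-] = 0.007736/0.05369 = 0.1441 M.
Kb = Kw/Ka = 1.0e-14 / 3.0 x 10^-8 = 3.33e-7.
[OH^-] = sqrt(Kb x [ClO-]) = sqrt(3.33e-7 x 0.1441) = 0.000219 M.
pOH = 3.66, so pH = 14.00 - 3.66 = 10.34.

10.34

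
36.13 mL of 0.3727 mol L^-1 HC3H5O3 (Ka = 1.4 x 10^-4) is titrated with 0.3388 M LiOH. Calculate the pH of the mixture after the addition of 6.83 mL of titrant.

Initial n(HC3H5O3) = 0.3727 x 0.03613 = 0.01347 mol.
n(LiOH) added = 0.3388 x 0.006830 = 0.002314 mol, converting that many moles of HC3H5O3 to C3H5O3-.
Remaining n(HC3H5O3) = 0.01115 mol; n(C3H5O3-) = 0.002314 mol.
By Henderson-Hasselbalch, pH = pKa + log([A^-]/[HA]) = 3.85 + log(0.002314/0.01115) = 3.85 + (-0.68) = 3.17.

3.17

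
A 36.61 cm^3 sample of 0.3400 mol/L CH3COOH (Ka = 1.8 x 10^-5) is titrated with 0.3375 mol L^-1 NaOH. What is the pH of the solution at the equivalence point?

n(CH3COOH) = 0.3400 x 0.03661 = 0.01245 mol; V(NaOH) at equivalence = 0.01245/0.3375 = 0.03688 L.
At equivalence all the acid is converted to CH3COO-; total volume = 0.03661 + 0.03688 = 0.07349 L, so [CH3COO-] = 0.01245/0.07349 = 0.1694 M.
Kb = Kw/Ka = 1.0e-14 / 1.8 x 10^-5 = 5.56e-10.
[OH^-] = sqrt(Kb x [CH3COO-]) = sqrt(5.56e-10 x 0.1694) = 9.70e-6 M.
pOH = 5.01, so pH = 14.00 - 5.01 = 8.99.

8.99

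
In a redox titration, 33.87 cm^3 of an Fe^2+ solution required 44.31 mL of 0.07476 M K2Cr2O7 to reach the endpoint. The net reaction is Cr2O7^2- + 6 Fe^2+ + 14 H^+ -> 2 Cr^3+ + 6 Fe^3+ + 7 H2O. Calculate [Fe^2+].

n(K2Cr2O7) = 0.07476 x 0.04431 = 0.003313 mol.
From the balanced equation, 1 mol K2Cr2O7 reacts with 6 mol Fe^2+, so n(Fe^2+) = 0.003313 x 6/1 = 0.01988 mol.
[Fe^2+] = 0.01988 / 0.03387 L = 0.587 M.

0.587 M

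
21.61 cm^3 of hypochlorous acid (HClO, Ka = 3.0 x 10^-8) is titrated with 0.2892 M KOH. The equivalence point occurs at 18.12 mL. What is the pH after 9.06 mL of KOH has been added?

9.06 mL is exactly half the equivalence volume (18.12/2), i.e. the half-equivalence point.
There, n(HA) = n(A^-), so pH = pKa = -log(3.0 x 10^-8) = 7.52.

7.52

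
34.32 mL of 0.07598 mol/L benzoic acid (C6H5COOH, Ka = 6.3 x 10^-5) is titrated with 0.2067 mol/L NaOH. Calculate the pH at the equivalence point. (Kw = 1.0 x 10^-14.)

8.47

n(C6H5COOH) = 0.07598 x 0.03432 = 0.002608 mol; V(NaOH) at equivalence = 0.002608/0.2067 = 0.01262 L.
At equivalence all the acid is converted to C6H5COO-; total volume = 0.03432 + 0.01262 = 0.04694 L, so [C6H5COO-] = 0.002608/0.04694 = 0.05556 M.
Kb = Kw/Ka = 1.0e-14 / 6.3 x 10^-5 = 1.59e-10.
[OH^-] = sqrt(Kb x [C6H5COO-]) = sqrt(1.59e-10 x 0.05556) = 2.97e-6 M.
pOH = 5.53, so pH = 14.00 - 5.53 = 8.47.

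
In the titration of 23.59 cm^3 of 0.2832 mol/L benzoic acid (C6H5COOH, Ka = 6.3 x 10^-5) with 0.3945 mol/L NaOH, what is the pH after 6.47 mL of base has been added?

3.99

Initial n(C6H5COOH) = 0.2832 x 0.02359 = 0.006681 mol.
n(NaOH) added = 0.3945 x 0.006470 = 0.002552 mol, converting that many moles of C6H5COOH to C6H5COO-.
Remaining n(C6H5COOH) = 0.004128 mol; n(C6H5COO-) = 0.002552 mol.
By Henderson-Hasselbalch, pH = pKa + log([A^-]/[HA]) = 4.20 + log(0.002552/0.004128) = 4.20 + (-0.21) = 3.99.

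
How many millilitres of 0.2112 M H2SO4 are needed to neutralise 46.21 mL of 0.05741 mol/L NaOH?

n(NaOH) = 0.05741 mol/L x 0.04621 L = 0.002653 mol.
The neutralisation is 2 NaOH : 1 H2SO4, so n(H2SO4) = 0.002653 x 1/2 = 0.001326 mol.
V(H2SO4) = 0.001326 / 0.2112 = 0.006281 L = 6.28 mL.

6.28 mL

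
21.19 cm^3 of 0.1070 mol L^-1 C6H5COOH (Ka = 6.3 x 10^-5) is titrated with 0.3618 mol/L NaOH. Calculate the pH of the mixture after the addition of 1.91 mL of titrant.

3.84

Initial n(C6H5COOH) = 0.1070 x 0.02119 = 0.002267 mol.
n(NaOH) added = 0.3618 x 0.001910 = 0.0006910 mol, converting that many moles of C6H5COOH to C6H5COO-.
Remaining n(C6H5COOH) = 0.001576 mol; n(C6H5COO-) = 0.0006910 mol.
By Henderson-Hasselbalch, pH = pKa + log([A^-]/[HA]) = 4.20 + log(0.0006910/0.001576) = 4.20 + (-0.36) = 3.84.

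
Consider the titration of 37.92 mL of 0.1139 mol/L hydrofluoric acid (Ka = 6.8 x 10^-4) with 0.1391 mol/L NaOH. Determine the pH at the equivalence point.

n(HF) = 0.1139 x 0.03792 = 0.004319 mol; V(NaOH) at equivalence = 0.004319/0.1391 = 0.03105 L.
At equivalence all the acid is converted to F-; total volume = 0.03792 + 0.03105 = 0.06897 L, so [F-] = 0.004319/0.06897 = 0.06262 M.
Kb = Kw/Ka = 1.0e-14 / 6.8 x 10^-4 = 1.47e-11.
[OH^-] = sqrt(Kb x [F-]) = sqrt(1.47e-11 x 0.06262) = 9.60e-7 M.
pOH = 6.02, so pH = 14.00 - 6.02 = 7.98.

7.98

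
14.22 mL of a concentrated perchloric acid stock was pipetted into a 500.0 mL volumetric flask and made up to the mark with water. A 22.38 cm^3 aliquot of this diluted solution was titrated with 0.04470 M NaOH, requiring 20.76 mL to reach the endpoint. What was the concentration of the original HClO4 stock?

n(NaOH) = 0.04470 x 0.02076 = 0.0009280 mol.
n(HClO4) in the aliquot = 0.0009280 mol.
[diluted HClO4] = 0.0009280 / 0.02238 = 0.04146 M.
Dilution factor = 500.0/14.22 = 35.16, so [stock] = 0.04146 x 35.16 = 1.46 M.

1.46 M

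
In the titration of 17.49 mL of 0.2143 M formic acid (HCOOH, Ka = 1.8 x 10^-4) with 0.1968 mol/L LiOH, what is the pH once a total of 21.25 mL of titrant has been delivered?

12.05

n(acid) = 0.2143 x 0.01749 = 0.003748 mol; n(LiOH) added = 0.1968 x 0.02125 = 0.004182 mol.
Base is in excess by 0.004182 - 0.003748 = 0.0004339 mol in a total volume of 0.03874 L.
[OH^-] = 0.0004339/0.03874 = 0.01120 M, so pOH = 1.95 and pH = 14.00 - 1.95 = 12.05.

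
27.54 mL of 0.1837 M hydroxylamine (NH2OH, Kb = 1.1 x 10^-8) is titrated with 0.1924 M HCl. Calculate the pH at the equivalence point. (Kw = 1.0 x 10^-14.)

n(NH2OH) = 0.1837 x 0.02754 = 0.005059 mol; V(HCl) at equivalence = 0.005059/0.1924 = 0.02629 L.
At equivalence the base is fully converted to NH3OH+; total volume = 0.05383 L, so [NH3OH+] = 0.005059/0.05383 = 0.09397 M.
Ka(NH3OH+) = Kw/Kb = 1.0e-14 / 1.1 x 10^-8 = 9.09e-7.
[H^+] = sqrt(Ka x [NH3OH+]) = sqrt(9.09e-7 x 0.09397) = 0.000292 M.
pH = -log(0.000292) = 3.53.

3.53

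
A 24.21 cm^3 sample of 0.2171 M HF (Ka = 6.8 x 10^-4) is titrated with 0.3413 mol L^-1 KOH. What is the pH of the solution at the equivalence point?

n(HF) = 0.2171 x 0.02421 = 0.005256 mol; V(KOH) at equivalence = 0.005256/0.3413 = 0.01540 L.
At equivalence all the acid is converted to F-; total volume = 0.02421 + 0.01540 = 0.03961 L, so [F-] = 0.005256/0.03961 = 0.1327 M.
Kb = Kw/Ka = 1.0e-14 / 6.8 x 10^-4 = 1.47e-11.
[OH^-] = sqrt(Kb x [F-]) = sqrt(1.47e-11 x 0.1327) = 1.40e-6 M.
pOH = 5.85, so pH = 14.00 - 5.85 = 8.15.

8.15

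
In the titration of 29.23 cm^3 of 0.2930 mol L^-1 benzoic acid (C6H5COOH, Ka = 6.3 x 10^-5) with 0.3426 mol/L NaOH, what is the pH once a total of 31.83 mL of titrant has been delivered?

n(acid) = 0.2930 x 0.02923 = 0.008564 mol; n(NaOH) added = 0.3426 x 0.03183 = 0.01090 mol.
Base is in excess by 0.01090 - 0.008564 = 0.002341 mol in a total volume of 0.06106 L.
[OH^-] = 0.002341/0.06106 = 0.03833 M, so pOH = 1.42 and pH = 14.00 - 1.42 = 12.58.

12.58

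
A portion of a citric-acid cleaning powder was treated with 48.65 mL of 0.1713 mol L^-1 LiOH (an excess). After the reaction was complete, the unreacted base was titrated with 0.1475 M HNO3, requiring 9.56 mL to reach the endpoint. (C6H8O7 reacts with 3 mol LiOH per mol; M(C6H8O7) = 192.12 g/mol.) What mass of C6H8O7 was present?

0.443 g

Total n(LiOH) added = 0.1713 x 0.04865 = 0.008334 mol.
n(HNO3) used = 0.1475 x 0.009560 = 0.001410 mol, which equals the excess n(LiOH).
So n(LiOH) consumed by the sample = 0.008334 - 0.001410 = 0.006924 mol.
n(C6H8O7) = 0.006924 / 3 = 0.002308 mol.
mass = 0.002308 mol x 192.12 g/mol = 0.443 g.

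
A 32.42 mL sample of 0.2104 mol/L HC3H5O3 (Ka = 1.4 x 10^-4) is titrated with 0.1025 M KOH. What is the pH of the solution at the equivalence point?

n(HC3H5O3) = 0.2104 x 0.03242 = 0.006821 mol; V(KOH) at equivalence = 0.006821/0.1025 = 0.06655 L.
At equivalence all the acid is converted to C3H5O3-; total volume = 0.03242 + 0.06655 = 0.09897 L, so [C3H5O3-] = 0.006821/0.09897 = 0.06892 M.
Kb = Kw/Ka = 1.0e-14 / 1.4 x 10^-4 = 7.14e-11.
[OH^-] = sqrt(Kb x [C3H5O3-]) = sqrt(7.14e-11 x 0.06892) = 2.22e-6 M.
pOH = 5.65, so pH = 14.00 - 5.65 = 8.35.

8.35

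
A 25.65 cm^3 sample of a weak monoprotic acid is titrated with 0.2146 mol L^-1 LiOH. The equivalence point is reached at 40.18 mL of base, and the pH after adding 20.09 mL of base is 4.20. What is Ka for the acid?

20.09 mL is half of the equivalence volume, so this is the half-equivalence point where [HA] = [A^-].
At half-equivalence pH = pKa, so pKa = 4.20.
Ka = 10^(-4.20) = 6.3 x 10^-5.

6.3 x 10^-5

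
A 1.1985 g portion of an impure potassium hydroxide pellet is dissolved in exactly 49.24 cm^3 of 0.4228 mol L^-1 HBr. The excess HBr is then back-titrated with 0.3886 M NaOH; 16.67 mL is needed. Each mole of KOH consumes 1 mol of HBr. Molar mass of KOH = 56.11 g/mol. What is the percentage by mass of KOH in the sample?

Total n(HBr) added = 0.4228 x 0.04924 = 0.02082 mol.
n(NaOH) used = 0.3886 x 0.01667 = 0.006478 mol, which equals the excess n(HBr).
So n(HBr) consumed by the sample = 0.02082 - 0.006478 = 0.01434 mol.
n(KOH) = 0.01434 / 1 = 0.01434 mol.
mass KOH = 0.01434 x 56.11 = 0.8047 g, so %KOH = 0.8047/1.1985 x 100 = 67.1%.

67.1%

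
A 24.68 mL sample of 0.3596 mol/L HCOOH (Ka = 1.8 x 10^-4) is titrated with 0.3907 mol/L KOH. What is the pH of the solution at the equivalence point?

8.51

n(HCOOH) = 0.3596 x 0.02468 = 0.008875 mol; V(KOH) at equivalence = 0.008875/0.3907 = 0.02272 L.
At equivalence all the acid is converted to HCOO-; total volume = 0.02468 + 0.02272 = 0.04740 L, so [HCOO-] = 0.008875/0.04740 = 0.1873 M.
Kb = Kw/Ka = 1.0e-14 / 1.8 x 10^-4 = 5.56e-11.
[OH^-] = sqrt(Kb x [HCOO-]) = sqrt(5.56e-11 x 0.1873) = 3.23e-6 M.
pOH = 5.49, so pH = 14.00 - 5.49 = 8.51.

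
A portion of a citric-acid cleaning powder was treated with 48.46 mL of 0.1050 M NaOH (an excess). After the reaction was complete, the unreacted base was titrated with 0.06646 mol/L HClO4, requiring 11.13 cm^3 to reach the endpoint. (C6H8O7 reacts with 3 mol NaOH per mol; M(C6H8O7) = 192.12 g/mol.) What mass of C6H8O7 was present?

Total n(NaOH) added = 0.1050 x 0.04846 = 0.005088 mol.
n(HClO4) used = 0.06646 x 0.01113 = 0.0007397 mol, which equals the excess n(NaOH).
So n(NaOH) consumed by the sample = 0.005088 - 0.0007397 = 0.004349 mol.
n(C6H8O7) = 0.004349 / 3 = 0.001450 mol.
mass = 0.001450 mol x 192.12 g/mol = 0.278 g.

0.278 g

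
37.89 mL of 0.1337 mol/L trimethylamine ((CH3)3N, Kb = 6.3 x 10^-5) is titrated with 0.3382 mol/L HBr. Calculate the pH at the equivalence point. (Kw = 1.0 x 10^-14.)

5.41

n((CH3)3N) = 0.1337 x 0.03789 = 0.005066 mol; V(HBr) at equivalence = 0.005066/0.3382 = 0.01498 L.
At equivalence the base is fully converted to (CH3)3NH+; total volume = 0.05287 L, so [(CH3)3NH+] = 0.005066/0.05287 = 0.09582 M.
Ka((CH3)3NH+) = Kw/Kb = 1.0e-14 / 6.3 x 10^-5 = 1.59e-10.
[H^+] = sqrt(Ka x [(CH3)3NH+]) = sqrt(1.59e-10 x 0.09582) = 3.90e-6 M.
pH = -log(3.90e-6) = 5.41.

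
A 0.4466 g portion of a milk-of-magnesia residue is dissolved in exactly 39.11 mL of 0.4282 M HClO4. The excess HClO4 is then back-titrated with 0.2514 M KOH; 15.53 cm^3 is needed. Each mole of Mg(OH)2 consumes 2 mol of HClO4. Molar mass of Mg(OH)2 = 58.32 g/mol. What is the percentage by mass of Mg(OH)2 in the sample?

83.9%

Total n(HClO4) added = 0.4282 x 0.03911 = 0.01675 mol.
n(KOH) used = 0.2514 x 0.01553 = 0.003904 mol, which equals the excess n(HClO4).
So n(HClO4) consumed by the sample = 0.01675 - 0.003904 = 0.01284 mol.
n(Mg(OH)2) = 0.01284 / 2 = 0.006421 mol.
mass Mg(OH)2 = 0.006421 x 58.32 = 0.3745 g, so %Mg(OH)2 = 0.3745/0.4466 x 100 = 83.9%.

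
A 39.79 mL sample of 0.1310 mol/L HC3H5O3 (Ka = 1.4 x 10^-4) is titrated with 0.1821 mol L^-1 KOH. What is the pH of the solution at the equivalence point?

n(HC3H5O3) = 0.1310 x 0.03979 = 0.005212 mol; V(KOH) at equivalence = 0.005212/0.1821 = 0.02862 L.
At equivalence all the acid is converted to C3H5O3-; total volume = 0.03979 + 0.02862 = 0.06841 L, so [C3H5O3-] = 0.005212/0.06841 = 0.07619 M.
Kb = Kw/Ka = 1.0e-14 / 1.4 x 10^-4 = 7.14e-11.
[OH^-] = sqrt(Kb x [C3H5O3-]) = sqrt(7.14e-11 x 0.07619) = 2.33e-6 M.
pOH = 5.63, so pH = 14.00 - 5.63 = 8.37.

8.37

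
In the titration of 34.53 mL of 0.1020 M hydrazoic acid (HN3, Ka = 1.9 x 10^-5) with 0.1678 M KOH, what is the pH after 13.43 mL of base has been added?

4.97

Initial n(HN3) = 0.1020 x 0.03453 = 0.003522 mol.
n(KOH) added = 0.1678 x 0.01343 = 0.002254 mol, converting that many moles of HN3 to N3-.
Remaining n(HN3) = 0.001269 mol; n(N3-) = 0.002254 mol.
By Henderson-Hasselbalch, pH = pKa + log([A^-]/[HA]) = 4.72 + log(0.002254/0.001269) = 4.72 + (+0.25) = 4.97.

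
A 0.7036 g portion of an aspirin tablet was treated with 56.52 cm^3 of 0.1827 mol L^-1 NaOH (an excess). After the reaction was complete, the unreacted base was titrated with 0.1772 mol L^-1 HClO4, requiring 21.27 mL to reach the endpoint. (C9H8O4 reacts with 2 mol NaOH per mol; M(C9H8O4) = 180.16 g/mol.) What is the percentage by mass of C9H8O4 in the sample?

Total n(NaOH) added = 0.1827 x 0.05652 = 0.01033 mol.
n(HClO4) used = 0.1772 x 0.02127 = 0.003769 mol, which equals the excess n(NaOH).
So n(NaOH) consumed by the sample = 0.01033 - 0.003769 = 0.006557 mol.
n(C9H8O4) = 0.006557 / 2 = 0.003279 mol.
mass C9H8O4 = 0.003279 x 180.16 = 0.5907 g, so %C9H8O4 = 0.5907/0.7036 x 100 = 83.9%.

83.9%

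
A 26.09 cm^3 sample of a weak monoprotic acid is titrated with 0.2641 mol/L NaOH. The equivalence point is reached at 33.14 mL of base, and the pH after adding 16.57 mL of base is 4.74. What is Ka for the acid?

1.8 x 10^-5

16.57 mL is half of the equivalence volume, so this is the half-equivalence point where [HA] = [A^-].
At half-equivalence pH = pKa, so pKa = 4.74.
Ka = 10^(-4.74) = 1.8 x 10^-5.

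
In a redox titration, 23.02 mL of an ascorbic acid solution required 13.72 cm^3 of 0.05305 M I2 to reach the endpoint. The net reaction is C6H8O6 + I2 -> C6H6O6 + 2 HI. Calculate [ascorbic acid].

n(I2) = 0.05305 x 0.01372 = 0.0007278 mol.
From the balanced equation, 1 mol I2 reacts with 1 mol ascorbic acid, so n(ascorbic acid) = 0.0007278 x 1/1 = 0.0007278 mol.
[ascorbic acid] = 0.0007278 / 0.02302 L = 0.0316 M.

0.0316 M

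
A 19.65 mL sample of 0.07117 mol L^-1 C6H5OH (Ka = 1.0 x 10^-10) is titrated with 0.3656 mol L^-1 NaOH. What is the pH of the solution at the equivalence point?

11.39

n(C6H5OH) = 0.07117 x 0.01965 = 0.001398 mol; V(NaOH) at equivalence = 0.001398/0.3656 = 0.003825 L.
At equivalence all the acid is converted to C6H5O-; total volume = 0.01965 + 0.003825 = 0.02348 L, so [C6H5O-] = 0.001398/0.02348 = 0.05957 M.
Kb = Kw/Ka = 1.0e-14 / 1.0 x 10^-10 = 0.000100.
[OH^-] = sqrt(Kb x [C6H5O-]) = sqrt(0.000100 x 0.05957) = 0.00244 M.
pOH = 2.61, so pH = 14.00 - 2.61 = 11.39.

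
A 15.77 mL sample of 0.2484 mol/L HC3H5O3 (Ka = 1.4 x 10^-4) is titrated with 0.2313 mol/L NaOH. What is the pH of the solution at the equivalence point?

n(HC3H5O3) = 0.2484 x 0.01577 = 0.003917 mol; V(NaOH) at equivalence = 0.003917/0.2313 = 0.01694 L.
At equivalence all the acid is converted to C3H5O3-; total volume = 0.01577 + 0.01694 = 0.03271 L, so [C3H5O3-] = 0.003917/0.03271 = 0.1198 M.
Kb = Kw/Ka = 1.0e-14 / 1.4 x 10^-4 = 7.14e-11.
[OH^-] = sqrt(Kb x [C3H5O3-]) = sqrt(7.14e-11 x 0.1198) = 2.92e-6 M.
pOH = 5.53, so pH = 14.00 - 5.53 = 8.47.

8.47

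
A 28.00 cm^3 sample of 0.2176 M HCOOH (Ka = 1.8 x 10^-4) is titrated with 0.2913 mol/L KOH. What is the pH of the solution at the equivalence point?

8.42

n(HCOOH) = 0.2176 x 0.02800 = 0.006093 mol; V(KOH) at equivalence = 0.006093/0.2913 = 0.02092 L.
At equivalence all the acid is converted to HCOO-; total volume = 0.02800 + 0.02092 = 0.04892 L, so [HCOO-] = 0.006093/0.04892 = 0.1246 M.
Kb = Kw/Ka = 1.0e-14 / 1.8 x 10^-4 = 5.56e-11.
[OH^-] = sqrt(Kb x [HCOO-]) = sqrt(5.56e-11 x 0.1246) = 2.63e-6 M.
pOH = 5.58, so pH = 14.00 - 5.58 = 8.42.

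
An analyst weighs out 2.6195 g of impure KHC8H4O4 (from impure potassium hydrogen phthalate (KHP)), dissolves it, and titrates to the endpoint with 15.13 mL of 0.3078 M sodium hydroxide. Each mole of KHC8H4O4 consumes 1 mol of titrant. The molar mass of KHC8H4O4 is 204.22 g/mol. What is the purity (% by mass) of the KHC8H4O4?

n(NaOH) = 0.3078 x 0.01513 = 0.004657 mol.
n(KHC8H4O4) = 0.004657 / 1 = 0.004657 mol.
mass of KHC8H4O4 = 0.004657 x 204.22 = 0.9511 g.
% purity = 0.9511 / 2.6195 x 100 = 36.3%.

36.3%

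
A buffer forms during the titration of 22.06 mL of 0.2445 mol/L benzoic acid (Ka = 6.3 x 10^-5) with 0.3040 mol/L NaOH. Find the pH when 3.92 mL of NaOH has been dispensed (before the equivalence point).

Initial n(C6H5COOH) = 0.2445 x 0.02206 = 0.005394 mol.
n(NaOH) added = 0.3040 x 0.003920 = 0.001192 mol, converting that many moles of C6H5COOH to C6H5COO-.
Remaining n(C6H5COOH) = 0.004202 mol; n(C6H5COO-) = 0.001192 mol.
By Henderson-Hasselbalch, pH = pKa + log([A^-]/[HA]) = 4.20 + log(0.001192/0.004202) = 4.20 + (-0.55) = 3.65.

3.65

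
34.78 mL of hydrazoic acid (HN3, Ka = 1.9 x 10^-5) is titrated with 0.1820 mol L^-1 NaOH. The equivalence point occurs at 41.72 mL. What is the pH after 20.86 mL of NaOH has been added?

20.86 mL is exactly half the equivalence volume (41.72/2), i.e. the half-equivalence point.
There, n(HA) = n(A^-), so pH = pKa = -log(1.9 x 10^-5) = 4.72.

4.72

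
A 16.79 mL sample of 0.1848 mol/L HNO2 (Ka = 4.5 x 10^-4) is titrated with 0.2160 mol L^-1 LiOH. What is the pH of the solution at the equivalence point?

8.17

n(HNO2) = 0.1848 x 0.01679 = 0.003103 mol; V(LiOH) at equivalence = 0.003103/0.2160 = 0.01436 L.
At equivalence all the acid is converted to NO2-; total volume = 0.01679 + 0.01436 = 0.03115 L, so [NO2-] = 0.003103/0.03115 = 0.09959 M.
Kb = Kw/Ka = 1.0e-14 / 4.5 x 10^-4 = 2.22e-11.
[OH^-] = sqrt(Kb x [NO2-]) = sqrt(2.22e-11 x 0.09959) = 1.49e-6 M.
pOH = 5.83, so pH = 14.00 - 5.83 = 8.17.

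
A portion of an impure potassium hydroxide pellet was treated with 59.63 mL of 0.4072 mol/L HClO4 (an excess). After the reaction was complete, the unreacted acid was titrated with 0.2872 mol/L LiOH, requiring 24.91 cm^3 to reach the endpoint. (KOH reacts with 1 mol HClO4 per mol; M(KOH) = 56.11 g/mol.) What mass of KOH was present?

0.961 g

Total n(HClO4) added = 0.4072 x 0.05963 = 0.02428 mol.
n(LiOH) used = 0.2872 x 0.02491 = 0.007154 mol, which equals the excess n(HClO4).
So n(HClO4) consumed by the sample = 0.02428 - 0.007154 = 0.01713 mol.
n(KOH) = 0.01713 / 1 = 0.01713 mol.
mass = 0.01713 mol x 56.11 g/mol = 0.961 g.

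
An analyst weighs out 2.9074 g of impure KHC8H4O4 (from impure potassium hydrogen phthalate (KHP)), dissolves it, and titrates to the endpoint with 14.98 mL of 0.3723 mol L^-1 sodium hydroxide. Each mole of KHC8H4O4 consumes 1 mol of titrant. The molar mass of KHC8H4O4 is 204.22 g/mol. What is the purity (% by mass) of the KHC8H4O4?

n(NaOH) = 0.3723 x 0.01498 = 0.005577 mol.
n(KHC8H4O4) = 0.005577 / 1 = 0.005577 mol.
mass of KHC8H4O4 = 0.005577 x 204.22 = 1.139 g.
% purity = 1.139 / 2.9074 x 100 = 39.2%.

39.2%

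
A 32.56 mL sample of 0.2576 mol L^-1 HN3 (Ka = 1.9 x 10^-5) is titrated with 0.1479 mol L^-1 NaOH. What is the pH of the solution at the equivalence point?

n(HN3) = 0.2576 x 0.03256 = 0.008387 mol; V(NaOH) at equivalence = 0.008387/0.1479 = 0.05671 L.
At equivalence all the acid is converted to N3-; total volume = 0.03256 + 0.05671 = 0.08927 L, so [N3-] = 0.008387/0.08927 = 0.09396 M.
Kb = Kw/Ka = 1.0e-14 / 1.9 x 10^-5 = 5.26e-10.
[OH^-] = sqrt(Kb x [N3-]) = sqrt(5.26e-10 x 0.09396) = 7.03e-6 M.
pOH = 5.15, so pH = 14.00 - 5.15 = 8.85.

8.85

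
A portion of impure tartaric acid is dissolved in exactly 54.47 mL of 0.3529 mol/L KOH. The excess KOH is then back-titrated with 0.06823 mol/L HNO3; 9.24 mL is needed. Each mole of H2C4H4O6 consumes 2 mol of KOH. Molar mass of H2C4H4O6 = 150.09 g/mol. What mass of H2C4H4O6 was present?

1.40 g

Total n(KOH) added = 0.3529 x 0.05447 = 0.01922 mol.
n(HNO3) used = 0.06823 x 0.009240 = 0.0006304 mol, which equals the excess n(KOH).
So n(KOH) consumed by the sample = 0.01922 - 0.0006304 = 0.01859 mol.
n(H2C4H4O6) = 0.01859 / 2 = 0.009296 mol.
mass = 0.009296 mol x 150.09 g/mol = 1.40 g.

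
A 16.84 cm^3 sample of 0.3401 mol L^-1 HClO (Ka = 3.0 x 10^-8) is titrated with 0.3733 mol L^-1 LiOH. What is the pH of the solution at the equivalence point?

n(HClO) = 0.3401 x 0.01684 = 0.005727 mol; V(LiOH) at equivalence = 0.005727/0.3733 = 0.01534 L.
At equivalence all the acid is converted to ClO-; total volume = 0.01684 + 0.01534 = 0.03218 L, so [ClO-] = 0.005727/0.03218 = 0.1780 M.
Kb = Kw/Ka = 1.0e-14 / 3.0 x 10^-8 = 3.33e-7.
[OH^-] = sqrt(Kb x [ClO-]) = sqrt(3.33e-7 x 0.1780) = 0.000244 M.
pOH = 3.61, so pH = 14.00 - 3.61 = 10.39.

10.39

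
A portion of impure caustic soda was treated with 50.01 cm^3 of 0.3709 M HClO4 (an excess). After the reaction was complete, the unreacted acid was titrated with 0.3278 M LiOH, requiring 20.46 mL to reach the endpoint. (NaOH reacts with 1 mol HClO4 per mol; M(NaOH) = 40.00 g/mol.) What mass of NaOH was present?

0.474 g

Total n(HClO4) added = 0.3709 x 0.05001 = 0.01855 mol.
n(LiOH) used = 0.3278 x 0.02046 = 0.006707 mol, which equals the excess n(HClO4).
So n(HClO4) consumed by the sample = 0.01855 - 0.006707 = 0.01184 mol.
n(NaOH) = 0.01184 / 1 = 0.01184 mol.
mass = 0.01184 mol x 40.00 g/mol = 0.474 g.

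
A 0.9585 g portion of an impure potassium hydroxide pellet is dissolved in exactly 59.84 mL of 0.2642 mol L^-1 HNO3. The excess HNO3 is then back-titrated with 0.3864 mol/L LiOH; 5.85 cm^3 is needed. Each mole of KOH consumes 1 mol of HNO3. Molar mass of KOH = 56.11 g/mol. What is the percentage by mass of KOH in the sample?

Total n(HNO3) added = 0.2642 x 0.05984 = 0.01581 mol.
n(LiOH) used = 0.3864 x 0.005850 = 0.002260 mol, which equals the excess n(HNO3).
So n(HNO3) consumed by the sample = 0.01581 - 0.002260 = 0.01355 mol.
n(KOH) = 0.01355 / 1 = 0.01355 mol.
mass KOH = 0.01355 x 56.11 = 0.7603 g, so %KOH = 0.7603/0.9585 x 100 = 79.3%.

79.3%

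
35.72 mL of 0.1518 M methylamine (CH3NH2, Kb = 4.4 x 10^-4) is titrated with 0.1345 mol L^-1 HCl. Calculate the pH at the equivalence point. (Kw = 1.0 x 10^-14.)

n(CH3NH2) = 0.1518 x 0.03572 = 0.005422 mol; V(HCl) at equivalence = 0.005422/0.1345 = 0.04031 L.
At equivalence the base is fully converted to CH3NH3+; total volume = 0.07603 L, so [CH3NH3+] = 0.005422/0.07603 = 0.07131 M.
Ka(CH3NH3+) = Kw/Kb = 1.0e-14 / 4.4 x 10^-4 = 2.27e-11.
[H^+] = sqrt(Ka x [CH3NH3+]) = sqrt(2.27e-11 x 0.07131) = 1.27e-6 M.
pH = -log(1.27e-6) = 5.90.

5.90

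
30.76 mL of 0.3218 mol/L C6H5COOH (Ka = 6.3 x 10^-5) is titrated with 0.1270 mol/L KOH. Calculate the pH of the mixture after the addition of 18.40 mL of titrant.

3.69

Initial n(C6H5COOH) = 0.3218 x 0.03076 = 0.009899 mol.
n(KOH) added = 0.1270 x 0.01840 = 0.002337 mol, converting that many moles of C6H5COOH to C6H5COO-.
Remaining n(C6H5COOH) = 0.007562 mol; n(C6H5COO-) = 0.002337 mol.
By Henderson-Hasselbalch, pH = pKa + log([A^-]/[HA]) = 4.20 + log(0.002337/0.007562) = 4.20 + (-0.51) = 3.69.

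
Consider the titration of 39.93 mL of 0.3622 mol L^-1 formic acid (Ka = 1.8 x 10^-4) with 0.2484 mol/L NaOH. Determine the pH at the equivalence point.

8.46

n(HCOOH) = 0.3622 x 0.03993 = 0.01446 mol; V(NaOH) at equivalence = 0.01446/0.2484 = 0.05822 L.
At equivalence all the acid is converted to HCOO-; total volume = 0.03993 + 0.05822 = 0.09815 L, so [HCOO-] = 0.01446/0.09815 = 0.1473 M.
Kb = Kw/Ka = 1.0e-14 / 1.8 x 10^-4 = 5.56e-11.
[OH^-] = sqrt(Kb x [HCOO-]) = sqrt(5.56e-11 x 0.1473) = 2.86e-6 M.
pOH = 5.54, so pH = 14.00 - 5.54 = 8.46.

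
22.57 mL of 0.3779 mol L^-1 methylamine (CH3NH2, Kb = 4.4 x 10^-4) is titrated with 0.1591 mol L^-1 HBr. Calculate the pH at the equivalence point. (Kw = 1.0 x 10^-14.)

n(CH3NH2) = 0.3779 x 0.02257 = 0.008529 mol; V(HBr) at equivalence = 0.008529/0.1591 = 0.05361 L.
At equivalence the base is fully converted to CH3NH3+; total volume = 0.07618 L, so [CH3NH3+] = 0.008529/0.07618 = 0.1120 M.
Ka(CH3NH3+) = Kw/Kb = 1.0e-14 / 4.4 x 10^-4 = 2.27e-11.
[H^+] = sqrt(Ka x [CH3NH3+]) = sqrt(2.27e-11 x 0.1120) = 1.60e-6 M.
pH = -log(1.60e-6) = 5.80.

5.80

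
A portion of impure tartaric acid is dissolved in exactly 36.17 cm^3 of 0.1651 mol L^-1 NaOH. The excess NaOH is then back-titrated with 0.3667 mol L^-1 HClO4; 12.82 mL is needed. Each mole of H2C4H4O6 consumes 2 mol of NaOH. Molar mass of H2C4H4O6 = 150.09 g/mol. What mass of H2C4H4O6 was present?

0.0954 g

Total n(NaOH) added = 0.1651 x 0.03617 = 0.005972 mol.
n(HClO4) used = 0.3667 x 0.01282 = 0.004701 mol, which equals the excess n(NaOH).
So n(NaOH) consumed by the sample = 0.005972 - 0.004701 = 0.001271 mol.
n(H2C4H4O6) = 0.001271 / 2 = 0.0006353 mol.
mass = 0.0006353 mol x 150.09 g/mol = 0.0954 g.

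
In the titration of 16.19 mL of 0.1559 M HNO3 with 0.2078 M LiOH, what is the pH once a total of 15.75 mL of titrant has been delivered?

12.37

n(acid) = 0.1559 x 0.01619 = 0.002524 mol; n(LiOH) added = 0.2078 x 0.01575 = 0.003273 mol.
Base is in excess by 0.003273 - 0.002524 = 0.0007488 mol in a total volume of 0.03194 L.
[OH^-] = 0.0007488/0.03194 = 0.02344 M, so pOH = 1.63 and pH = 14.00 - 1.63 = 12.37.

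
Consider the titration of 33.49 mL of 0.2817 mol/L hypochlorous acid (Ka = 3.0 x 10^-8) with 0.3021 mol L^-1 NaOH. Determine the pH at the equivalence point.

n(HClO) = 0.2817 x 0.03349 = 0.009434 mol; V(NaOH) at equivalence = 0.009434/0.3021 = 0.03123 L.
At equivalence all the acid is converted to ClO-; total volume = 0.03349 + 0.03123 = 0.06472 L, so [ClO-] = 0.009434/0.06472 = 0.1458 M.
Kb = Kw/Ka = 1.0e-14 / 3.0 x 10^-8 = 3.33e-7.
[OH^-] = sqrt(Kb x [ClO-]) = sqrt(3.33e-7 x 0.1458) = 0.000220 M.
pOH = 3.66, so pH = 14.00 - 3.66 = 10.34.

10.34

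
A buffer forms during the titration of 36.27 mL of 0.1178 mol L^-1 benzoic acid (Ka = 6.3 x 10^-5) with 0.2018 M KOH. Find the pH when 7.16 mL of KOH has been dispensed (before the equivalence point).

3.91

Initial n(C6H5COOH) = 0.1178 x 0.03627 = 0.004273 mol.
n(KOH) added = 0.2018 x 0.007160 = 0.001445 mol, converting that many moles of C6H5COOH to C6H5COO-.
Remaining n(C6H5COOH) = 0.002828 mol; n(C6H5COO-) = 0.001445 mol.
By Henderson-Hasselbalch, pH = pKa + log([A^-]/[HA]) = 4.20 + log(0.001445/0.002828) = 4.20 + (-0.29) = 3.91.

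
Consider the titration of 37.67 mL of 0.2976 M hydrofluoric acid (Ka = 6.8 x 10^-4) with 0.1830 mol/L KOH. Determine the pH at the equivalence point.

8.11

n(HF) = 0.2976 x 0.03767 = 0.01121 mol; V(KOH) at equivalence = 0.01121/0.1830 = 0.06126 L.
At equivalence all the acid is converted to F-; total volume = 0.03767 + 0.06126 = 0.09893 L, so [F-] = 0.01121/0.09893 = 0.1133 M.
Kb = Kw/Ka = 1.0e-14 / 6.8 x 10^-4 = 1.47e-11.
[OH^-] = sqrt(Kb x [F-]) = sqrt(1.47e-11 x 0.1133) = 1.29e-6 M.
pOH = 5.89, so pH = 14.00 - 5.89 = 8.11.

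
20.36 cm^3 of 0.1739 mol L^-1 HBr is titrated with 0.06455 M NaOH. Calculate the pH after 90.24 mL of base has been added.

12.32

n(acid) = 0.1739 x 0.02036 = 0.003541 mol; n(NaOH) added = 0.06455 x 0.09024 = 0.005825 mol.
Base is in excess by 0.005825 - 0.003541 = 0.002284 mol in a total volume of 0.1106 L.
[OH^-] = 0.002284/0.1106 = 0.02065 M, so pOH = 1.68 and pH = 14.00 - 1.68 = 12.32.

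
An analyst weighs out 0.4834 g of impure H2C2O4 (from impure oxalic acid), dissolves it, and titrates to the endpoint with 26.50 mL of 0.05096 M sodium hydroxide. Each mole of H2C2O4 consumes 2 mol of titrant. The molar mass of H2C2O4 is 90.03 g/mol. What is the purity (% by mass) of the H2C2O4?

12.6%

n(NaOH) = 0.05096 x 0.02650 = 0.001350 mol.
n(H2C2O4) = 0.001350 / 2 = 0.0006752 mol.
mass of H2C2O4 = 0.0006752 x 90.03 = 0.06079 g.
% purity = 0.06079 / 0.4834 x 100 = 12.6%.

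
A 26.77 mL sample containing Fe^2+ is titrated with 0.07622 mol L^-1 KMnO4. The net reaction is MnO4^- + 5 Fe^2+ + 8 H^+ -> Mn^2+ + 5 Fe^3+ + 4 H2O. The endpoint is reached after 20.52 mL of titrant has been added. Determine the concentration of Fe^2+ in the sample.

n(KMnO4) = 0.07622 x 0.02052 = 0.001564 mol.
From the balanced equation, 1 mol KMnO4 reacts with 5 mol Fe^2+, so n(Fe^2+) = 0.001564 x 5/1 = 0.007820 mol.
[Fe^2+] = 0.007820 / 0.02677 L = 0.292 M.

0.292 M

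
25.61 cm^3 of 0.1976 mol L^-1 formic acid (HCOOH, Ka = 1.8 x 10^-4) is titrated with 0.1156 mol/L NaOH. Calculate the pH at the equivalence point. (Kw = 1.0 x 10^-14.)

8.30

n(HCOOH) = 0.1976 x 0.02561 = 0.005061 mol; V(NaOH) at equivalence = 0.005061/0.1156 = 0.04378 L.
At equivalence all the acid is converted to HCOO-; total volume = 0.02561 + 0.04378 = 0.06939 L, so [HCOO-] = 0.005061/0.06939 = 0.07293 M.
Kb = Kw/Ka = 1.0e-14 / 1.8 x 10^-4 = 5.56e-11.
[OH^-] = sqrt(Kb x [HCOO-]) = sqrt(5.56e-11 x 0.07293) = 2.01e-6 M.
pOH = 5.70, so pH = 14.00 - 5.70 = 8.30.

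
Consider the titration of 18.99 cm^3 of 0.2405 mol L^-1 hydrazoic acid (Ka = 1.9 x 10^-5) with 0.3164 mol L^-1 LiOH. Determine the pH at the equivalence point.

n(HN3) = 0.2405 x 0.01899 = 0.004567 mol; V(LiOH) at equivalence = 0.004567/0.3164 = 0.01443 L.
At equivalence all the acid is converted to N3-; total volume = 0.01899 + 0.01443 = 0.03342 L, so [N3-] = 0.004567/0.03342 = 0.1366 M.
Kb = Kw/Ka = 1.0e-14 / 1.9 x 10^-5 = 5.26e-10.
[OH^-] = sqrt(Kb x [N3-]) = sqrt(5.26e-10 x 0.1366) = 8.48e-6 M.
pOH = 5.07, so pH = 14.00 - 5.07 = 8.93.

8.93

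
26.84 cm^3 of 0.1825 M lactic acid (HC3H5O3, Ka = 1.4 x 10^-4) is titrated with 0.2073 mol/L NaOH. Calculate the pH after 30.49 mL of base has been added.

n(acid) = 0.1825 x 0.02684 = 0.004898 mol; n(NaOH) added = 0.2073 x 0.03049 = 0.006321 mol.
Base is in excess by 0.006321 - 0.004898 = 0.001422 mol in a total volume of 0.05733 L.
[OH^-] = 0.001422/0.05733 = 0.02481 M, so pOH = 1.61 and pH = 14.00 - 1.61 = 12.39.

12.39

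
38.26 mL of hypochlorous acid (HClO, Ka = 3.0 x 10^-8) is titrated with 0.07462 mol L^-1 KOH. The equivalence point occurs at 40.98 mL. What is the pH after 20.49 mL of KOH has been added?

7.52

20.49 mL is exactly half the equivalence volume (40.98/2), i.e. the half-equivalence point.
There, n(HA) = n(A^-), so pH = pKa = -log(3.0 x 10^-8) = 7.52.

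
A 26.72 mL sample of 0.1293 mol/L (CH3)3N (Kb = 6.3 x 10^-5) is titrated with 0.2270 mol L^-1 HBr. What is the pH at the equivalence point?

5.44

n((CH3)3N) = 0.1293 x 0.02672 = 0.003455 mol; V(HBr) at equivalence = 0.003455/0.2270 = 0.01522 L.
At equivalence the base is fully converted to (CH3)3NH+; total volume = 0.04194 L, so [(CH3)3NH+] = 0.003455/0.04194 = 0.08238 M.
Ka((CH3)3NH+) = Kw/Kb = 1.0e-14 / 6.3 x 10^-5 = 1.59e-10.
[H^+] = sqrt(Ka x [(CH3)3NH+]) = sqrt(1.59e-10 x 0.08238) = 3.62e-6 M.
pH = -log(3.62e-6) = 5.44.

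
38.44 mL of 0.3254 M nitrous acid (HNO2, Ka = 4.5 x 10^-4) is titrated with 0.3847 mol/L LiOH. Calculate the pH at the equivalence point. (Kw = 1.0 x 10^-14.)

8.30

n(HNO2) = 0.3254 x 0.03844 = 0.01251 mol; V(LiOH) at equivalence = 0.01251/0.3847 = 0.03251 L.
At equivalence all the acid is converted to NO2-; total volume = 0.03844 + 0.03251 = 0.07095 L, so [NO2-] = 0.01251/0.07095 = 0.1763 M.
Kb = Kw/Ka = 1.0e-14 / 4.5 x 10^-4 = 2.22e-11.
[OH^-] = sqrt(Kb x [NO2-]) = sqrt(2.22e-11 x 0.1763) = 1.98e-6 M.
pOH = 5.70, so pH = 14.00 - 5.70 = 8.30.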